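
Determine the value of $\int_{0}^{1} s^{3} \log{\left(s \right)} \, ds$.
$- \frac{1}{16}$

Begin with the known integral
$$J(a) = \int_{0}^{1} s^{a} \, ds = \frac{1}{a + 1}.$$

Differentiating under the integral sign brings down a factor of $\ln s$:
$$\frac{dJ}{da} = \int_{0}^{1} s^{a} \log{\left(s \right)} \, ds = - \frac{1}{\left(a + 1\right)^{2}}.$$

The integral on the left is $I$, so $I = - \frac{1}{\left(a + 1\right)^{2}}$.

Setting $a = 3$:
$$I = - \frac{1}{16}.$$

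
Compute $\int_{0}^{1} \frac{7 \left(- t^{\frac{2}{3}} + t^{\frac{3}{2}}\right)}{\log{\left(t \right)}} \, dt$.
$\log{\left(\frac{2187}{128} \right)}$

Introduce a parameter $a$ in the exponent: let $I(a) = \int_{0}^{1} \frac{7 \left(- t^{\frac{2}{3}} + t^{a}\right)}{\log{\left(t \right)}} \, dt$.

Since $\dfrac{\partial}{\partial a}\,t^{a} = t^{a} \ln t$, the $\ln t$ in the denominator cancels and
$$\frac{dI}{da} = \int_{0}^{1} 7 t^{a} \, dt = 7 \left[\frac{t^{a+1}}{a+1}\right]_0^1 = \frac{7}{a + 1}.$$

Integrating with respect to $a$ gives $I(a) = \log{\left(\frac{2187 \left(a + 1\right)^{7}}{78125} \right)} + C$.

At $a = \frac{2}{3}$ the integrand is identically $0$, so $I(\frac{2}{3}) = 0$. The closed form gives $0$, hence $C = 0$.

Setting $a = \frac{3}{2}$:
$$I = \log{\left(\frac{2187}{128} \right)}.$$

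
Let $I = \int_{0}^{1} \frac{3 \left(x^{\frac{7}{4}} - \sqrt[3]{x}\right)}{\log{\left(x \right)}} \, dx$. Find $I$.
$\log{\left(\frac{35937}{4096} \right)}$

Consider the one-parameter family: let $I(a) = \int_{0}^{1} \frac{3 \left(- \sqrt[3]{x} + x^{a}\right)}{\log{\left(x \right)}} \, dx$.

Since $\dfrac{\partial}{\partial a}\,x^{a} = x^{a} \ln x$, the $\ln x$ in the denominator cancels and
$$\frac{dI}{da} = \int_{0}^{1} 3 x^{a} \, dx = 3 \left[\frac{x^{a+1}}{a+1}\right]_0^1 = \frac{3}{a + 1}.$$

Integrating with respect to $a$ gives $I(a) = \log{\left(\frac{27 \left(a + 1\right)^{3}}{64} \right)} + C$.

At $a = \frac{1}{3}$ the integrand is identically $0$, so $I(\frac{1}{3}) = 0$. The closed form gives $0$, hence $C = 0$.

Setting $a = \frac{7}{4}$:
$$I = \log{\left(\frac{35937}{4096} \right)}.$$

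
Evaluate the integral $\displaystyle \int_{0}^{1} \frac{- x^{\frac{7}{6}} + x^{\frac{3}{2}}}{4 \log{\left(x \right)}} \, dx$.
$- \frac{\log{\left(13 \right)}}{4} + \frac{\log{\left(15 \right)}}{4}$

Replace the exponent $\frac{7}{6}$ by a parameter $a$: let $I(a) = \int_{0}^{1} \frac{x^{\frac{3}{2}} - x^{a}}{4 \log{\left(x \right)}} \, dx$.

Since $\dfrac{\partial}{\partial a}\,x^{a} = x^{a} \ln x$, the $\ln x$ in the denominator cancels and
$$\frac{dI}{da} = \int_{0}^{1} - \frac{1}{4} x^{a} \, dx = - \frac{1}{4} \left[\frac{x^{a+1}}{a+1}\right]_0^1 = - \frac{1}{4 a + 4}.$$

Integrating with respect to $a$ gives $I(a) = - \frac{\log{\left(a + 1 \right)}}{4} - \frac{\log{\left(2 \right)}}{4} + \frac{\log{\left(5 \right)}}{4} + C$.

At $a = \frac{3}{2}$ the integrand is identically $0$, so $I(\frac{3}{2}) = 0$. The closed form gives $0$, hence $C = 0$.

Setting $a = \frac{7}{6}$:
$$I = - \frac{\log{\left(13 \right)}}{4} + \frac{\log{\left(15 \right)}}{4}.$$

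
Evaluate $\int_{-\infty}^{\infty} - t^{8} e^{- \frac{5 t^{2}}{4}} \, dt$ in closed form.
$- \frac{672 \sqrt{5} \sqrt{\pi}}{625}$

Start from the elementary integral
$$J(a) = \int_{-\infty}^{\infty} - e^{- a t^{2}} \, dt = - \frac{\sqrt{\pi}}{\sqrt{a}}.$$

Differentiating under the integral sign brings down a factor of $(-t^2)$:
$$\frac{dJ}{da} = \int_{-\infty}^{\infty} t^{2} e^{- a t^{2}} \, dt = \frac{\sqrt{\pi}}{2 a^{\frac{3}{2}}}.$$

Repeating $4$ times in total — each differentiation brings down another $(-t^2)$ — gives
$$\frac{d^{4}J}{da^{4}} = \int_{-\infty}^{\infty} - t^{8} e^{- a t^{2}} \, dt = - \frac{105 \sqrt{\pi}}{16 a^{\frac{9}{2}}},$$
and the integrand here is exactly the target integrand, so $I = - \frac{105 \sqrt{\pi}}{16 a^{\frac{9}{2}}}$.

Setting $a = \frac{5}{4}$:
$$I = - \frac{672 \sqrt{5} \sqrt{\pi}}{625}.$$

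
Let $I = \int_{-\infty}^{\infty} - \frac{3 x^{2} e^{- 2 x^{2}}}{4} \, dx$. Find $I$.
$- \frac{3 \sqrt{2} \sqrt{\pi}}{32}$

Begin with the known integral
$$J(a) = \int_{-\infty}^{\infty} - \frac{3 e^{- a x^{2}}}{4} \, dx = - \frac{3 \sqrt{\pi}}{4 \sqrt{a}}.$$

Differentiating under the integral sign brings down a factor of $(-x^2)$:
$$\frac{dJ}{da} = \int_{-\infty}^{\infty} \frac{3 x^{2} e^{- a x^{2}}}{4} \, dx = \frac{3 \sqrt{\pi}}{8 a^{\frac{3}{2}}}.$$

The integral on the left is $-I$, so $I = - \frac{3 \sqrt{\pi}}{8 a^{\frac{3}{2}}}$.

Setting $a = 2$:
$$I = - \frac{3 \sqrt{2} \sqrt{\pi}}{32}.$$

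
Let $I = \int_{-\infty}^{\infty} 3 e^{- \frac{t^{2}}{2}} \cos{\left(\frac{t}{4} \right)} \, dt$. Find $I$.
$\frac{3 \sqrt{2} \sqrt{\pi}}{e^{\frac{1}{32}}}$

Treat the cosine frequency as a parameter and define $I(b) = \int_{-\infty}^{\infty} 3 e^{- \frac{t^{2}}{2}} \cos{\left(b t \right)} \, dt$.

Differentiating under the integral sign,
$$I'(b) = \int_{-\infty}^{\infty} - 3 t e^{- \frac{t^{2}}{2}} \sin{\left(b t \right)} \, dt.$$

Integrate $\int_{-\infty}^{\infty} t \sin(b t)\, e^{- \frac{t^{2}}{2}}\, dt$ by parts with $u = \sin(b t)$ and $dv = t\, e^{- \frac{t^{2}}{2}}\, dt$, giving $v = - e^{- \frac{t^{2}}{2}}$. The boundary term vanishes and
$$\int_{-\infty}^{\infty} t \sin(b t)\, e^{- \frac{t^{2}}{2}}\, dt = b \int_{-\infty}^{\infty} \cos(b t)\, e^{- \frac{t^{2}}{2}}\, dt,$$
so $I'(b) = - b\, I(b)$.

This is a separable first-order ODE; solving with the initial condition $I(0) = \int_{-\infty}^{\infty} 3 e^{- \frac{t^{2}}{2}}\,dt = 3 \sqrt{2} \sqrt{\pi}$ gives
$$I(b) = 3 \sqrt{2} \sqrt{\pi} e^{- \frac{b^{2}}{2}}.$$

Setting $b = \frac{1}{4}$:
$$I = \frac{3 \sqrt{2} \sqrt{\pi}}{e^{\frac{1}{32}}}.$$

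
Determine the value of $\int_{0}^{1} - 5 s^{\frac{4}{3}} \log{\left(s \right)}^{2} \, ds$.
$- \frac{270}{343}$

Start from the elementary integral
$$J(a) = \int_{0}^{1} - 5 s^{a} \, ds = - \frac{5}{a + 1}.$$

Differentiating under the integral sign brings down a factor of $\ln s$:
$$\frac{dJ}{da} = \int_{0}^{1} - 5 s^{a} \log{\left(s \right)} \, ds = \frac{5}{\left(a + 1\right)^{2}}.$$

Repeating twice in total — each differentiation brings down another $\ln s$ — gives
$$\frac{d^{2}J}{da^{2}} = \int_{0}^{1} - 5 s^{a} \log{\left(s \right)}^{2} \, ds = - \frac{10}{\left(a + 1\right)^{3}},$$
and the integrand here is exactly the target integrand, so $I = - \frac{10}{\left(a + 1\right)^{3}}$.

Setting $a = \frac{4}{3}$:
$$I = - \frac{270}{343}.$$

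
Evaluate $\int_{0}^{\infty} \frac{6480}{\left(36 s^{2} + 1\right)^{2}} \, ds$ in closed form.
$270 \pi$

Begin with the known result
$$J(a) = \int_{0}^{\infty} \frac{5}{a^{2} + s^{2}} \, ds = \frac{5 \pi}{2 a}.$$

Differentiating under the integral sign with respect to $a$,
$$\frac{dJ}{da} = \int_{0}^{\infty} - \frac{10 a}{\left(a^{2} + s^{2}\right)^{2}} \, ds = - \frac{5 \pi}{2 a^{2}},$$
so $\int_{0}^{\infty} \frac{5}{\left(a^{2} + s^{2}\right)^{2}} \, ds = \frac{5 \pi}{4 a^{3}}$.

Setting $a = \frac{1}{6}$:
$$I = 270 \pi.$$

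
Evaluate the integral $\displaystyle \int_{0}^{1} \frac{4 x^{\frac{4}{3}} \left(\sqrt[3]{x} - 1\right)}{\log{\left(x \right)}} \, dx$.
$- \log{\left(\frac{2401}{4096} \right)}$

Introduce a parameter $a$ in the exponent: let $I(a) = \int_{0}^{1} \frac{4 \left(x^{\frac{5}{3}} - x^{a}\right)}{\log{\left(x \right)}} \, dx$.

Since $\dfrac{\partial}{\partial a}\,x^{a} = x^{a} \ln x$, the $\ln x$ in the denominator cancels and
$$\frac{dI}{da} = \int_{0}^{1} -4 x^{a} \, dx = -4 \left[\frac{x^{a+1}}{a+1}\right]_0^1 = - \frac{4}{a + 1}.$$

Integrating with respect to $a$ gives $I(a) = - \log{\left(\frac{81 \left(a + 1\right)^{4}}{4096} \right)} + C$.

At $a = \frac{5}{3}$ the integrand is identically $0$, so $I(\frac{5}{3}) = 0$. The closed form gives $0$, hence $C = 0$.

Setting $a = \frac{4}{3}$:
$$I = - \log{\left(\frac{2401}{4096} \right)}.$$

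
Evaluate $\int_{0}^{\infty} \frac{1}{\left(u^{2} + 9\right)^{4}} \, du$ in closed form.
$\frac{5 \pi}{69984}$

Recall the elementary integral
$$J(a) = \int_{0}^{\infty} \frac{1}{a^{2} + u^{2}} \, du = \frac{\pi}{2 a}.$$

Differentiating under the integral sign with respect to $a$,
$$\frac{dJ}{da} = \int_{0}^{\infty} - \frac{2 a}{\left(a^{2} + u^{2}\right)^{2}} \, du = - \frac{\pi}{2 a^{2}},$$
so $\int_{0}^{\infty} \frac{1}{\left(a^{2} + u^{2}\right)^{2}} \, du = \frac{\pi}{4 a^{3}}$.

Repeating — each differentiation of $1/(u^2+a^2)^j$ produces $-2ja/(u^2+a^2)^{j+1}$ — and dividing through by $-2ja$ at each step yields, after $3$ differentiations in total,
$$\int_{0}^{\infty} \frac{1}{\left(a^{2} + u^{2}\right)^{4}} \, du = \frac{5 \pi}{32 a^{7}}.$$

Setting $a = 3$:
$$I = \frac{5 \pi}{69984}.$$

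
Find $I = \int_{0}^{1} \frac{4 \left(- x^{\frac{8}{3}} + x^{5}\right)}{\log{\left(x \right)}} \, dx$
$\log{\left(\frac{104976}{14641} \right)}$

Replace the exponent $5$ by a parameter $a$: let $I(a) = \int_{0}^{1} \frac{4 \left(- x^{\frac{8}{3}} + x^{a}\right)}{\log{\left(x \right)}} \, dx$.

Since $\dfrac{\partial}{\partial a}\,x^{a} = x^{a} \ln x$, the $\ln x$ in the denominator cancels and
$$\frac{dI}{da} = \int_{0}^{1} 4 x^{a} \, dx = 4 \left[\frac{x^{a+1}}{a+1}\right]_0^1 = \frac{4}{a + 1}.$$

Integrating with respect to $a$ gives $I(a) = \log{\left(\frac{81 \left(a + 1\right)^{4}}{14641} \right)} + C$.

At $a = \frac{8}{3}$ the integrand is identically $0$, so $I(\frac{8}{3}) = 0$. The closed form gives $0$, hence $C = 0$.

Setting $a = 5$:
$$I = \log{\left(\frac{104976}{14641} \right)}.$$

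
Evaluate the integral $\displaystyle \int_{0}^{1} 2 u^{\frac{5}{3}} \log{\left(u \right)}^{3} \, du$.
$- \frac{243}{1024}$

Begin with the known integral
$$J(a) = \int_{0}^{1} 2 u^{a} \, du = \frac{2}{a + 1}.$$

Differentiating under the integral sign brings down a factor of $\ln u$:
$$\frac{dJ}{da} = \int_{0}^{1} 2 u^{a} \log{\left(u \right)} \, du = - \frac{2}{\left(a + 1\right)^{2}}.$$

Repeating $3$ times in total — each differentiation brings down another $\ln u$ — gives
$$\frac{d^{3}J}{da^{3}} = \int_{0}^{1} 2 u^{a} \log{\left(u \right)}^{3} \, du = - \frac{12}{\left(a + 1\right)^{4}},$$
and the integrand here is exactly the target integrand, so $I = - \frac{12}{\left(a + 1\right)^{4}}$.

Setting $a = \frac{5}{3}$:
$$I = - \frac{243}{1024}.$$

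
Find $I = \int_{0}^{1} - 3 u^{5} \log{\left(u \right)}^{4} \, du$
$- \frac{1}{108}$

Consider the simpler parametrised integral
$$J(a) = \int_{0}^{1} - 3 u^{a} \, du = - \frac{3}{a + 1}.$$

Differentiating under the integral sign brings down a factor of $\ln u$:
$$\frac{dJ}{da} = \int_{0}^{1} - 3 u^{a} \log{\left(u \right)} \, du = \frac{3}{\left(a + 1\right)^{2}}.$$

Repeating $4$ times in total — each differentiation brings down another $\ln u$ — gives
$$\frac{d^{4}J}{da^{4}} = \int_{0}^{1} - 3 u^{a} \log{\left(u \right)}^{4} \, du = - \frac{72}{\left(a + 1\right)^{5}},$$
and the integrand here is exactly the target integrand, so $I = - \frac{72}{\left(a + 1\right)^{5}}$.

Setting $a = 5$:
$$I = - \frac{1}{108}.$$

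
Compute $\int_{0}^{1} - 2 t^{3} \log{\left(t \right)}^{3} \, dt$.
$\frac{3}{64}$

Start from the elementary integral
$$J(a) = \int_{0}^{1} - 2 t^{a} \, dt = - \frac{2}{a + 1}.$$

Differentiating under the integral sign brings down a factor of $\ln t$:
$$\frac{dJ}{da} = \int_{0}^{1} - 2 t^{a} \log{\left(t \right)} \, dt = \frac{2}{\left(a + 1\right)^{2}}.$$

Repeating $3$ times in total — each differentiation brings down another $\ln t$ — gives
$$\frac{d^{3}J}{da^{3}} = \int_{0}^{1} - 2 t^{a} \log{\left(t \right)}^{3} \, dt = \frac{12}{\left(a + 1\right)^{4}},$$
and the integrand here is exactly the target integrand, so $I = \frac{12}{\left(a + 1\right)^{4}}$.

Setting $a = 3$:
$$I = \frac{3}{64}.$$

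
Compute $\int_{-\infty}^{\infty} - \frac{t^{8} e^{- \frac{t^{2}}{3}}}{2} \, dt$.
$- \frac{8505 \sqrt{3} \sqrt{\pi}}{32}$

Begin with the known integral
$$J(a) = \int_{-\infty}^{\infty} - \frac{e^{- a t^{2}}}{2} \, dt = - \frac{\sqrt{\pi}}{2 \sqrt{a}}.$$

Differentiating under the integral sign brings down a factor of $(-t^2)$:
$$\frac{dJ}{da} = \int_{-\infty}^{\infty} \frac{t^{2} e^{- a t^{2}}}{2} \, dt = \frac{\sqrt{\pi}}{4 a^{\frac{3}{2}}}.$$

Repeating $4$ times in total — each differentiation brings down another $(-t^2)$ — gives
$$\frac{d^{4}J}{da^{4}} = \int_{-\infty}^{\infty} - \frac{t^{8} e^{- a t^{2}}}{2} \, dt = - \frac{105 \sqrt{\pi}}{32 a^{\frac{9}{2}}},$$
and the integrand here is exactly the target integrand, so $I = - \frac{105 \sqrt{\pi}}{32 a^{\frac{9}{2}}}$.

Setting $a = \frac{1}{3}$:
$$I = - \frac{8505 \sqrt{3} \sqrt{\pi}}{32}.$$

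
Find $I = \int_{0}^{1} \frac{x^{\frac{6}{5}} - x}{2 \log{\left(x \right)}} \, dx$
$\log{\left(\frac{\sqrt{110}}{10} \right)}$

Replace the exponent $1$ by a parameter $a$: let $I(a) = \int_{0}^{1} \frac{x^{\frac{6}{5}} - x^{a}}{2 \log{\left(x \right)}} \, dx$.

Since $\dfrac{\partial}{\partial a}\,x^{a} = x^{a} \ln x$, the $\ln x$ in the denominator cancels and
$$\frac{dI}{da} = \int_{0}^{1} - \frac{1}{2} x^{a} \, dx = - \frac{1}{2} \left[\frac{x^{a+1}}{a+1}\right]_0^1 = - \frac{1}{2 a + 2}.$$

Integrating with respect to $a$ gives $I(a) = - \frac{\log{\left(a + 1 \right)}}{2} - \frac{\log{\left(5 \right)}}{2} + \frac{\log{\left(11 \right)}}{2} + C$.

At $a = \frac{6}{5}$ the integrand is identically $0$, so $I(\frac{6}{5}) = 0$. The closed form gives $0$, hence $C = 0$.

Setting $a = 1$:
$$I = \log{\left(\frac{\sqrt{110}}{10} \right)}.$$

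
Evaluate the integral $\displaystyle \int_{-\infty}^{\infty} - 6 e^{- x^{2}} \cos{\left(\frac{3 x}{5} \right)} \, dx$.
$- \frac{6 \sqrt{\pi}}{e^{\frac{9}{100}}}$

Let $b$ denote the cosine frequency and define $I(b) = \int_{-\infty}^{\infty} - 6 e^{- x^{2}} \cos{\left(b x \right)} \, dx$.

Differentiating under the integral sign,
$$I'(b) = \int_{-\infty}^{\infty} 6 x e^{- x^{2}} \sin{\left(b x \right)} \, dx.$$

Integrate $\int_{-\infty}^{\infty} x \sin(b x)\, e^{- x^{2}}\, dx$ by parts with $u = \sin(b x)$ and $dv = x\, e^{- x^{2}}\, dx$, giving $v = - \frac{e^{- x^{2}}}{2}$. The boundary term vanishes and
$$\int_{-\infty}^{\infty} x \sin(b x)\, e^{- x^{2}}\, dx = \frac{b}{2} \int_{-\infty}^{\infty} \cos(b x)\, e^{- x^{2}}\, dx,$$
so $I'(b) = - \frac{b}{2}\, I(b)$.

This is a separable first-order ODE; solving with the initial condition $I(0) = \int_{-\infty}^{\infty} - 6 e^{- x^{2}}\,dx = - 6 \sqrt{\pi}$ gives
$$I(b) = - 6 \sqrt{\pi} e^{- \frac{b^{2}}{4}}.$$

Setting $b = \frac{3}{5}$:
$$I = - \frac{6 \sqrt{\pi}}{e^{\frac{9}{100}}}.$$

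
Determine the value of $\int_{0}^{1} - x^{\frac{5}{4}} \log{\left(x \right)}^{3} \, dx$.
$\frac{512}{2187}$

Consider the simpler parametrised integral
$$J(a) = \int_{0}^{1} - x^{a} \, dx = - \frac{1}{a + 1}.$$

Differentiating under the integral sign brings down a factor of $\ln x$:
$$\frac{dJ}{da} = \int_{0}^{1} - x^{a} \log{\left(x \right)} \, dx = \frac{1}{\left(a + 1\right)^{2}}.$$

Repeating $3$ times in total — each differentiation brings down another $\ln x$ — gives
$$\frac{d^{3}J}{da^{3}} = \int_{0}^{1} - x^{a} \log{\left(x \right)}^{3} \, dx = \frac{6}{\left(a + 1\right)^{4}},$$
and the integrand here is exactly the target integrand, so $I = \frac{6}{\left(a + 1\right)^{4}}$.

Setting $a = \frac{5}{4}$:
$$I = \frac{512}{2187}.$$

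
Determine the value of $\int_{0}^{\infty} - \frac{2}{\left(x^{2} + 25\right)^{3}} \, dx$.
$- \frac{3 \pi}{25000}$

Start from the standard arctangent integral
$$J(a) = \int_{0}^{\infty} - \frac{2}{a^{2} + x^{2}} \, dx = - \frac{\pi}{a}.$$

Differentiating under the integral sign with respect to $a$,
$$\frac{dJ}{da} = \int_{0}^{\infty} \frac{4 a}{\left(a^{2} + x^{2}\right)^{2}} \, dx = \frac{\pi}{a^{2}},$$
so $\int_{0}^{\infty} - \frac{2}{\left(a^{2} + x^{2}\right)^{2}} \, dx = - \frac{\pi}{2 a^{3}}$.

Repeating — each differentiation of $1/(x^2+a^2)^j$ produces $-2ja/(x^2+a^2)^{j+1}$ — and dividing through by $-2ja$ at each step yields, after $2$ differentiations in total,
$$\int_{0}^{\infty} - \frac{2}{\left(a^{2} + x^{2}\right)^{3}} \, dx = - \frac{3 \pi}{8 a^{5}}.$$

Setting $a = 5$:
$$I = - \frac{3 \pi}{25000}.$$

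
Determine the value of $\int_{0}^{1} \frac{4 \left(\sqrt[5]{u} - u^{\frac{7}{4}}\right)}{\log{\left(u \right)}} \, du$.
$- \log{\left(\frac{9150625}{331776} \right)}$

Replace the exponent $\frac{7}{4}$ by a parameter $a$: let $I(a) = \int_{0}^{1} \frac{4 \left(\sqrt[5]{u} - u^{a}\right)}{\log{\left(u \right)}} \, du$.

Since $\dfrac{\partial}{\partial a}\,u^{a} = u^{a} \ln u$, the $\ln u$ in the denominator cancels and
$$\frac{dI}{da} = \int_{0}^{1} -4 u^{a} \, du = -4 \left[\frac{u^{a+1}}{a+1}\right]_0^1 = - \frac{4}{a + 1}.$$

Integrating with respect to $a$ gives $I(a) = - \log{\left(\frac{625 \left(a + 1\right)^{4}}{1296} \right)} + C$.

At $a = \frac{1}{5}$ the integrand is identically $0$, so $I(\frac{1}{5}) = 0$. The closed form gives $0$, hence $C = 0$.

Setting $a = \frac{7}{4}$:
$$I = - \log{\left(\frac{9150625}{331776} \right)}.$$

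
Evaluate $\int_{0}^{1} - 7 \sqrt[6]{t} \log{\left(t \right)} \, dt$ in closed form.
$\frac{36}{7}$

Start from the elementary integral
$$J(a) = \int_{0}^{1} - 7 t^{a} \, dt = - \frac{7}{a + 1}.$$

Differentiating under the integral sign brings down a factor of $\ln t$:
$$\frac{dJ}{da} = \int_{0}^{1} - 7 t^{a} \log{\left(t \right)} \, dt = \frac{7}{\left(a + 1\right)^{2}}.$$

The integral on the left is $I$, so $I = \frac{7}{\left(a + 1\right)^{2}}$.

Setting $a = \frac{1}{6}$:
$$I = \frac{36}{7}.$$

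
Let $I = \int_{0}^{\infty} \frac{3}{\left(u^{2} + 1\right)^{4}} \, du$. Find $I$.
$\frac{15 \pi}{32}$

Recall the elementary integral
$$J(a) = \int_{0}^{\infty} \frac{3}{a^{2} + u^{2}} \, du = \frac{3 \pi}{2 a}.$$

Differentiating under the integral sign with respect to $a$,
$$\frac{dJ}{da} = \int_{0}^{\infty} - \frac{6 a}{\left(a^{2} + u^{2}\right)^{2}} \, du = - \frac{3 \pi}{2 a^{2}},$$
so $\int_{0}^{\infty} \frac{3}{\left(a^{2} + u^{2}\right)^{2}} \, du = \frac{3 \pi}{4 a^{3}}$.

Repeating — each differentiation of $1/(u^2+a^2)^j$ produces $-2ja/(u^2+a^2)^{j+1}$ — and dividing through by $-2ja$ at each step yields, after $3$ differentiations in total,
$$\int_{0}^{\infty} \frac{3}{\left(a^{2} + u^{2}\right)^{4}} \, du = \frac{15 \pi}{32 a^{7}}.$$

Setting $a = 1$:
$$I = \frac{15 \pi}{32}.$$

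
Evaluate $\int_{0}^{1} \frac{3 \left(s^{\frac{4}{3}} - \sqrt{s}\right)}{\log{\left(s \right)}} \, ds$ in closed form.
$\log{\left(\frac{2744}{729} \right)}$

Consider the one-parameter family: let $I(a) = \int_{0}^{1} \frac{3 \left(- \sqrt{s} + s^{a}\right)}{\log{\left(s \right)}} \, ds$.

Since $\dfrac{\partial}{\partial a}\,s^{a} = s^{a} \ln s$, the $\ln s$ in the denominator cancels and
$$\frac{dI}{da} = \int_{0}^{1} 3 s^{a} \, ds = 3 \left[\frac{s^{a+1}}{a+1}\right]_0^1 = \frac{3}{a + 1}.$$

Integrating with respect to $a$ gives $I(a) = \log{\left(\frac{8 \left(a + 1\right)^{3}}{27} \right)} + C$.

At $a = \frac{1}{2}$ the integrand is identically $0$, so $I(\frac{1}{2}) = 0$. The closed form gives $0$, hence $C = 0$.

Setting $a = \frac{4}{3}$:
$$I = \log{\left(\frac{2744}{729} \right)}.$$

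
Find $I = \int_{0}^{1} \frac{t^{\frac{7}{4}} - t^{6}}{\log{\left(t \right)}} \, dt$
$- \log{\left(28 \right)} + \log{\left(11 \right)}$

Consider the one-parameter family: let $I(a) = \int_{0}^{1} \frac{t^{\frac{7}{4}} - t^{a}}{\log{\left(t \right)}} \, dt$.

Since $\dfrac{\partial}{\partial a}\,t^{a} = t^{a} \ln t$, the $\ln t$ in the denominator cancels and
$$\frac{dI}{da} = \int_{0}^{1} -1 t^{a} \, dt = -1 \left[\frac{t^{a+1}}{a+1}\right]_0^1 = - \frac{1}{a + 1}.$$

Integrating with respect to $a$ gives $I(a) = - \log{\left(\frac{4 a}{11} + \frac{4}{11} \right)} + C$.

At $a = \frac{7}{4}$ the integrand is identically $0$, so $I(\frac{7}{4}) = 0$. The closed form gives $0$, hence $C = 0$.

Setting $a = 6$:
$$I = - \log{\left(28 \right)} + \log{\left(11 \right)}.$$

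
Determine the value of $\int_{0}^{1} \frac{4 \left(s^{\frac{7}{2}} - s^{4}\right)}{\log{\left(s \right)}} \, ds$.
$- \log{\left(\frac{10000}{6561} \right)}$

Replace the exponent $4$ by a parameter $a$: let $I(a) = \int_{0}^{1} \frac{4 \left(s^{\frac{7}{2}} - s^{a}\right)}{\log{\left(s \right)}} \, ds$.

Since $\dfrac{\partial}{\partial a}\,s^{a} = s^{a} \ln s$, the $\ln s$ in the denominator cancels and
$$\frac{dI}{da} = \int_{0}^{1} -4 s^{a} \, ds = -4 \left[\frac{s^{a+1}}{a+1}\right]_0^1 = - \frac{4}{a + 1}.$$

Integrating with respect to $a$ gives $I(a) = - \log{\left(\frac{16 \left(a + 1\right)^{4}}{6561} \right)} + C$.

At $a = \frac{7}{2}$ the integrand is identically $0$, so $I(\frac{7}{2}) = 0$. The closed form gives $0$, hence $C = 0$.

Setting $a = 4$:
$$I = - \log{\left(\frac{10000}{6561} \right)}.$$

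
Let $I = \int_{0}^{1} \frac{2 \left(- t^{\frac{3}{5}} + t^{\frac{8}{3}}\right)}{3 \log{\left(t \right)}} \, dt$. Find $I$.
$\log{\left(\frac{\sqrt[3]{3} \cdot 55^{\frac{2}{3}}}{12} \right)}$

Consider the one-parameter family: let $I(a) = \int_{0}^{1} \frac{2 \left(t^{\frac{8}{3}} - t^{a}\right)}{3 \log{\left(t \right)}} \, dt$.

Since $\dfrac{\partial}{\partial a}\,t^{a} = t^{a} \ln t$, the $\ln t$ in the denominator cancels and
$$\frac{dI}{da} = \int_{0}^{1} - \frac{2}{3} t^{a} \, dt = - \frac{2}{3} \left[\frac{t^{a+1}}{a+1}\right]_0^1 = - \frac{2}{3 a + 3}.$$

Integrating with respect to $a$ gives $I(a) = - \frac{2 \log{\left(a + 1 \right)}}{3} - \frac{2 \log{\left(3 \right)}}{3} + \frac{2 \log{\left(11 \right)}}{3} + C$.

At $a = \frac{8}{3}$ the integrand is identically $0$, so $I(\frac{8}{3}) = 0$. The closed form gives $0$, hence $C = 0$.

Setting $a = \frac{3}{5}$:
$$I = \log{\left(\frac{\sqrt[3]{3} \cdot 55^{\frac{2}{3}}}{12} \right)}.$$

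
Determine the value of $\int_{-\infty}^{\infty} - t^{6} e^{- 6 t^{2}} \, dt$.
$- \frac{5 \sqrt{6} \sqrt{\pi}}{3456}$

Start from the elementary integral
$$J(a) = \int_{-\infty}^{\infty} - e^{- a t^{2}} \, dt = - \frac{\sqrt{\pi}}{\sqrt{a}}.$$

Differentiating under the integral sign brings down a factor of $(-t^2)$:
$$\frac{dJ}{da} = \int_{-\infty}^{\infty} t^{2} e^{- a t^{2}} \, dt = \frac{\sqrt{\pi}}{2 a^{\frac{3}{2}}}.$$

Repeating $3$ times in total — each differentiation brings down another $(-t^2)$ — gives
$$\frac{d^{3}J}{da^{3}} = \int_{-\infty}^{\infty} t^{6} e^{- a t^{2}} \, dt = \frac{15 \sqrt{\pi}}{8 a^{\frac{7}{2}}},$$
and the integrand here is $(-1)^{3}$ times the target integrand, so $I = (-1)^{3}\,\frac{d^{3}J}{da^{3}} = - \frac{15 \sqrt{\pi}}{8 a^{\frac{7}{2}}}$.

Setting $a = 6$:
$$I = - \frac{5 \sqrt{6} \sqrt{\pi}}{3456}.$$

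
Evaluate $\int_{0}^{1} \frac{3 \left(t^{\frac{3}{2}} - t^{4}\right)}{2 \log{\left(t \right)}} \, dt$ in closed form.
$- \frac{3 \log{\left(2 \right)}}{2}$

Consider the one-parameter family: let $I(a) = \int_{0}^{1} \frac{3 \left(t^{\frac{3}{2}} - t^{a}\right)}{2 \log{\left(t \right)}} \, dt$.

Since $\dfrac{\partial}{\partial a}\,t^{a} = t^{a} \ln t$, the $\ln t$ in the denominator cancels and
$$\frac{dI}{da} = \int_{0}^{1} - \frac{3}{2} t^{a} \, dt = - \frac{3}{2} \left[\frac{t^{a+1}}{a+1}\right]_0^1 = - \frac{3}{2 a + 2}.$$

Integrating with respect to $a$ gives $I(a) = - \log{\left(\frac{2 \sqrt{10} \left(a + 1\right)^{\frac{3}{2}}}{25} \right)} + C$.

At $a = \frac{3}{2}$ the integrand is identically $0$, so $I(\frac{3}{2}) = 0$. The closed form gives $0$, hence $C = 0$.

Setting $a = 4$:
$$I = - \frac{3 \log{\left(2 \right)}}{2}.$$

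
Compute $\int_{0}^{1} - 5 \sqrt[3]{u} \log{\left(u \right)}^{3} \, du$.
$\frac{1215}{128}$

Start from the elementary integral
$$J(a) = \int_{0}^{1} - 5 u^{a} \, du = - \frac{5}{a + 1}.$$

Differentiating under the integral sign brings down a factor of $\ln u$:
$$\frac{dJ}{da} = \int_{0}^{1} - 5 u^{a} \log{\left(u \right)} \, du = \frac{5}{\left(a + 1\right)^{2}}.$$

Repeating $3$ times in total — each differentiation brings down another $\ln u$ — gives
$$\frac{d^{3}J}{da^{3}} = \int_{0}^{1} - 5 u^{a} \log{\left(u \right)}^{3} \, du = \frac{30}{\left(a + 1\right)^{4}},$$
and the integrand here is exactly the target integrand, so $I = \frac{30}{\left(a + 1\right)^{4}}$.

Setting $a = \frac{1}{3}$:
$$I = \frac{1215}{128}.$$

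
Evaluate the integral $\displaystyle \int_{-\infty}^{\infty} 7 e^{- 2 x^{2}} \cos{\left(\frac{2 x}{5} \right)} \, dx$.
$\frac{7 \sqrt{2} \sqrt{\pi}}{2 e^{\frac{1}{50}}}$

Define $I(b) = \int_{-\infty}^{\infty} 7 e^{- 2 x^{2}} \cos{\left(b x \right)} \, dx$.

Differentiating under the integral sign,
$$I'(b) = \int_{-\infty}^{\infty} - 7 x e^{- 2 x^{2}} \sin{\left(b x \right)} \, dx.$$

Integrate $\int_{-\infty}^{\infty} x \sin(b x)\, e^{- 2 x^{2}}\, dx$ by parts with $u = \sin(b x)$ and $dv = x\, e^{- 2 x^{2}}\, dx$, giving $v = - \frac{e^{- 2 x^{2}}}{4}$. The boundary term vanishes and
$$\int_{-\infty}^{\infty} x \sin(b x)\, e^{- 2 x^{2}}\, dx = \frac{b}{4} \int_{-\infty}^{\infty} \cos(b x)\, e^{- 2 x^{2}}\, dx,$$
so $I'(b) = - \frac{b}{4}\, I(b)$.

This is a separable first-order ODE; solving with the initial condition $I(0) = \int_{-\infty}^{\infty} 7 e^{- 2 x^{2}}\,dx = \frac{7 \sqrt{2} \sqrt{\pi}}{2}$ gives
$$I(b) = \frac{7 \sqrt{2} \sqrt{\pi} e^{- \frac{b^{2}}{8}}}{2}.$$

Setting $b = \frac{2}{5}$:
$$I = \frac{7 \sqrt{2} \sqrt{\pi}}{2 e^{\frac{1}{50}}}.$$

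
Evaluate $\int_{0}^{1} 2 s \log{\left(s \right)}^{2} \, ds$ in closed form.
$\frac{1}{2}$

Start from the elementary integral
$$J(a) = \int_{0}^{1} 2 s^{a} \, ds = \frac{2}{a + 1}.$$

Differentiating under the integral sign brings down a factor of $\ln s$:
$$\frac{dJ}{da} = \int_{0}^{1} 2 s^{a} \log{\left(s \right)} \, ds = - \frac{2}{\left(a + 1\right)^{2}}.$$

Repeating twice in total — each differentiation brings down another $\ln s$ — gives
$$\frac{d^{2}J}{da^{2}} = \int_{0}^{1} 2 s^{a} \log{\left(s \right)}^{2} \, ds = \frac{4}{\left(a + 1\right)^{3}},$$
and the integrand here is exactly the target integrand, so $I = \frac{4}{\left(a + 1\right)^{3}}$.

Setting $a = 1$:
$$I = \frac{1}{2}.$$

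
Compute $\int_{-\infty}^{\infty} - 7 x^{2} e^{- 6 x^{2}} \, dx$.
$- \frac{7 \sqrt{6} \sqrt{\pi}}{72}$

Begin with the known integral
$$J(a) = \int_{-\infty}^{\infty} - 7 e^{- a x^{2}} \, dx = - \frac{7 \sqrt{\pi}}{\sqrt{a}}.$$

Differentiating under the integral sign brings down a factor of $(-x^2)$:
$$\frac{dJ}{da} = \int_{-\infty}^{\infty} 7 x^{2} e^{- a x^{2}} \, dx = \frac{7 \sqrt{\pi}}{2 a^{\frac{3}{2}}}.$$

The integral on the left is $-I$, so $I = - \frac{7 \sqrt{\pi}}{2 a^{\frac{3}{2}}}$.

Setting $a = 6$:
$$I = - \frac{7 \sqrt{6} \sqrt{\pi}}{72}.$$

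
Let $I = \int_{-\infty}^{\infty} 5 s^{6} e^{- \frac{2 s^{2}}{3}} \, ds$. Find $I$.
$\frac{2025 \sqrt{6} \sqrt{\pi}}{128}$

Start from the elementary integral
$$J(a) = \int_{-\infty}^{\infty} 5 e^{- a s^{2}} \, ds = \frac{5 \sqrt{\pi}}{\sqrt{a}}.$$

Differentiating under the integral sign brings down a factor of $(-s^2)$:
$$\frac{dJ}{da} = \int_{-\infty}^{\infty} - 5 s^{2} e^{- a s^{2}} \, ds = - \frac{5 \sqrt{\pi}}{2 a^{\frac{3}{2}}}.$$

Repeating $3$ times in total — each differentiation brings down another $(-s^2)$ — gives
$$\frac{d^{3}J}{da^{3}} = \int_{-\infty}^{\infty} - 5 s^{6} e^{- a s^{2}} \, ds = - \frac{75 \sqrt{\pi}}{8 a^{\frac{7}{2}}},$$
and the integrand here is $(-1)^{3}$ times the target integrand, so $I = (-1)^{3}\,\frac{d^{3}J}{da^{3}} = \frac{75 \sqrt{\pi}}{8 a^{\frac{7}{2}}}$.

Setting $a = \frac{2}{3}$:
$$I = \frac{2025 \sqrt{6} \sqrt{\pi}}{128}.$$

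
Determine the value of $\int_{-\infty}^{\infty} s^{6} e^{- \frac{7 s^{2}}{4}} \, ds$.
$\frac{240 \sqrt{7} \sqrt{\pi}}{2401}$

Start from the elementary integral
$$J(a) = \int_{-\infty}^{\infty} e^{- a s^{2}} \, ds = \frac{\sqrt{\pi}}{\sqrt{a}}.$$

Differentiating under the integral sign brings down a factor of $(-s^2)$:
$$\frac{dJ}{da} = \int_{-\infty}^{\infty} - s^{2} e^{- a s^{2}} \, ds = - \frac{\sqrt{\pi}}{2 a^{\frac{3}{2}}}.$$

Repeating $3$ times in total — each differentiation brings down another $(-s^2)$ — gives
$$\frac{d^{3}J}{da^{3}} = \int_{-\infty}^{\infty} - s^{6} e^{- a s^{2}} \, ds = - \frac{15 \sqrt{\pi}}{8 a^{\frac{7}{2}}},$$
and the integrand here is $(-1)^{3}$ times the target integrand, so $I = (-1)^{3}\,\frac{d^{3}J}{da^{3}} = \frac{15 \sqrt{\pi}}{8 a^{\frac{7}{2}}}$.

Setting $a = \frac{7}{4}$:
$$I = \frac{240 \sqrt{7} \sqrt{\pi}}{2401}.$$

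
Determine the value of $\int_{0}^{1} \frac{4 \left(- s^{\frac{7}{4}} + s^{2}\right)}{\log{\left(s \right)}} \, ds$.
$\log{\left(\frac{20736}{14641} \right)}$

Introduce a parameter $a$ in the exponent: let $I(a) = \int_{0}^{1} \frac{4 \left(- s^{\frac{7}{4}} + s^{a}\right)}{\log{\left(s \right)}} \, ds$.

Since $\dfrac{\partial}{\partial a}\,s^{a} = s^{a} \ln s$, the $\ln s$ in the denominator cancels and
$$\frac{dI}{da} = \int_{0}^{1} 4 s^{a} \, ds = 4 \left[\frac{s^{a+1}}{a+1}\right]_0^1 = \frac{4}{a + 1}.$$

Integrating with respect to $a$ gives $I(a) = \log{\left(\frac{256 \left(a + 1\right)^{4}}{14641} \right)} + C$.

At $a = \frac{7}{4}$ the integrand is identically $0$, so $I(\frac{7}{4}) = 0$. The closed form gives $0$, hence $C = 0$.

Setting $a = 2$:
$$I = \log{\left(\frac{20736}{14641} \right)}.$$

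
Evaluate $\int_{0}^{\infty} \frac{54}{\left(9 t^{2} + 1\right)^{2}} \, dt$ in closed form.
$\frac{9 \pi}{2}$

Start from the standard arctangent integral
$$J(a) = \int_{0}^{\infty} \frac{2}{3 \left(a^{2} + t^{2}\right)} \, dt = \frac{\pi}{3 a}.$$

Differentiating under the integral sign with respect to $a$,
$$\frac{dJ}{da} = \int_{0}^{\infty} - \frac{4 a}{3 \left(a^{2} + t^{2}\right)^{2}} \, dt = - \frac{\pi}{3 a^{2}},$$
so $\int_{0}^{\infty} \frac{2}{3 \left(a^{2} + t^{2}\right)^{2}} \, dt = \frac{\pi}{6 a^{3}}$.

Setting $a = \frac{1}{3}$:
$$I = \frac{9 \pi}{2}.$$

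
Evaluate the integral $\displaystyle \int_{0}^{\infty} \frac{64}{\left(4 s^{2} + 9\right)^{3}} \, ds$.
$\frac{2 \pi}{81}$

Begin with the known result
$$J(a) = \int_{0}^{\infty} \frac{1}{a^{2} + s^{2}} \, ds = \frac{\pi}{2 a}.$$

Differentiating under the integral sign with respect to $a$,
$$\frac{dJ}{da} = \int_{0}^{\infty} - \frac{2 a}{\left(a^{2} + s^{2}\right)^{2}} \, ds = - \frac{\pi}{2 a^{2}},$$
so $\int_{0}^{\infty} \frac{1}{\left(a^{2} + s^{2}\right)^{2}} \, ds = \frac{\pi}{4 a^{3}}$.

Repeating — each differentiation of $1/(s^2+a^2)^j$ produces $-2ja/(s^2+a^2)^{j+1}$ — and dividing through by $-2ja$ at each step yields, after $2$ differentiations in total,
$$\int_{0}^{\infty} \frac{1}{\left(a^{2} + s^{2}\right)^{3}} \, ds = \frac{3 \pi}{16 a^{5}}.$$

Setting $a = \frac{3}{2}$:
$$I = \frac{2 \pi}{81}.$$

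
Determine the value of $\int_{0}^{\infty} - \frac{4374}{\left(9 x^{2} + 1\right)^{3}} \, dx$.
$- \frac{2187 \pi}{8}$

Begin with the known result
$$J(a) = \int_{0}^{\infty} - \frac{6}{a^{2} + x^{2}} \, dx = - \frac{3 \pi}{a}.$$

Differentiating under the integral sign with respect to $a$,
$$\frac{dJ}{da} = \int_{0}^{\infty} \frac{12 a}{\left(a^{2} + x^{2}\right)^{2}} \, dx = \frac{3 \pi}{a^{2}},$$
so $\int_{0}^{\infty} - \frac{6}{\left(a^{2} + x^{2}\right)^{2}} \, dx = - \frac{3 \pi}{2 a^{3}}$.

Repeating — each differentiation of $1/(x^2+a^2)^j$ produces $-2ja/(x^2+a^2)^{j+1}$ — and dividing through by $-2ja$ at each step yields, after $2$ differentiations in total,
$$\int_{0}^{\infty} - \frac{6}{\left(a^{2} + x^{2}\right)^{3}} \, dx = - \frac{9 \pi}{8 a^{5}}.$$

Setting $a = \frac{1}{3}$:
$$I = - \frac{2187 \pi}{8}.$$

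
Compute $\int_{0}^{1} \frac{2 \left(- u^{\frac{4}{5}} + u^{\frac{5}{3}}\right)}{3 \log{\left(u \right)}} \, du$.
$\log{\left(\frac{4 \cdot 5^{\frac{2}{3}}}{9} \right)}$

Consider the one-parameter family: let $I(a) = \int_{0}^{1} \frac{2 \left(- u^{\frac{4}{5}} + u^{a}\right)}{3 \log{\left(u \right)}} \, du$.

Since $\dfrac{\partial}{\partial a}\,u^{a} = u^{a} \ln u$, the $\ln u$ in the denominator cancels and
$$\frac{dI}{da} = \int_{0}^{1} \frac{2}{3} u^{a} \, du = \frac{2}{3} \left[\frac{u^{a+1}}{a+1}\right]_0^1 = \frac{2}{3 \left(a + 1\right)}.$$

Integrating with respect to $a$ gives $I(a) = \log{\left(\frac{15^{\frac{2}{3}} \left(a + 1\right)^{\frac{2}{3}}}{9} \right)} + C$.

At $a = \frac{4}{5}$ the integrand is identically $0$, so $I(\frac{4}{5}) = 0$. The closed form gives $0$, hence $C = 0$.

Setting $a = \frac{5}{3}$:
$$I = \log{\left(\frac{4 \cdot 5^{\frac{2}{3}}}{9} \right)}.$$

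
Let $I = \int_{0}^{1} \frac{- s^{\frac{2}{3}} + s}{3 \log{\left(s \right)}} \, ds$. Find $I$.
$- \frac{\log{\left(5 \right)}}{3} + \frac{\log{\left(2 \right)}}{3} + \frac{\log{\left(3 \right)}}{3}$

Consider the one-parameter family: let $I(a) = \int_{0}^{1} \frac{- s^{\frac{2}{3}} + s^{a}}{3 \log{\left(s \right)}} \, ds$.

Since $\dfrac{\partial}{\partial a}\,s^{a} = s^{a} \ln s$, the $\ln s$ in the denominator cancels and
$$\frac{dI}{da} = \int_{0}^{1} \frac{1}{3} s^{a} \, ds = \frac{1}{3} \left[\frac{s^{a+1}}{a+1}\right]_0^1 = \frac{1}{3 \left(a + 1\right)}.$$

Integrating with respect to $a$ gives $I(a) = \frac{\log{\left(a + 1 \right)}}{3} - \frac{\log{\left(5 \right)}}{3} + \frac{\log{\left(3 \right)}}{3} + C$.

At $a = \frac{2}{3}$ the integrand is identically $0$, so $I(\frac{2}{3}) = 0$. The closed form gives $0$, hence $C = 0$.

Setting $a = 1$:
$$I = - \frac{\log{\left(5 \right)}}{3} + \frac{\log{\left(2 \right)}}{3} + \frac{\log{\left(3 \right)}}{3}.$$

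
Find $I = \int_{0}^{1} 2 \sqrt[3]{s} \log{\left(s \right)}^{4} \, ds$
$\frac{729}{64}$

Begin with the known integral
$$J(a) = \int_{0}^{1} 2 s^{a} \, ds = \frac{2}{a + 1}.$$

Differentiating under the integral sign brings down a factor of $\ln s$:
$$\frac{dJ}{da} = \int_{0}^{1} 2 s^{a} \log{\left(s \right)} \, ds = - \frac{2}{\left(a + 1\right)^{2}}.$$

Repeating $4$ times in total — each differentiation brings down another $\ln s$ — gives
$$\frac{d^{4}J}{da^{4}} = \int_{0}^{1} 2 s^{a} \log{\left(s \right)}^{4} \, ds = \frac{48}{\left(a + 1\right)^{5}},$$
and the integrand here is exactly the target integrand, so $I = \frac{48}{\left(a + 1\right)^{5}}$.

Setting $a = \frac{1}{3}$:
$$I = \frac{729}{64}.$$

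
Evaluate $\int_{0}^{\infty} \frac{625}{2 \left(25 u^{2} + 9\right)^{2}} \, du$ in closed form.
$\frac{125 \pi}{216}$

Begin with the known result
$$J(a) = \int_{0}^{\infty} \frac{1}{2 \left(a^{2} + u^{2}\right)} \, du = \frac{\pi}{4 a}.$$

Differentiating under the integral sign with respect to $a$,
$$\frac{dJ}{da} = \int_{0}^{\infty} - \frac{a}{\left(a^{2} + u^{2}\right)^{2}} \, du = - \frac{\pi}{4 a^{2}},$$
so $\int_{0}^{\infty} \frac{1}{2 \left(a^{2} + u^{2}\right)^{2}} \, du = \frac{\pi}{8 a^{3}}$.

Setting $a = \frac{3}{5}$:
$$I = \frac{125 \pi}{216}.$$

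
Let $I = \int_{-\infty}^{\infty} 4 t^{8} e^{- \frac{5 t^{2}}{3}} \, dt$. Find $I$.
$\frac{1701 \sqrt{15} \sqrt{\pi}}{2500}$

Begin with the known integral
$$J(a) = \int_{-\infty}^{\infty} 4 e^{- a t^{2}} \, dt = \frac{4 \sqrt{\pi}}{\sqrt{a}}.$$

Differentiating under the integral sign brings down a factor of $(-t^2)$:
$$\frac{dJ}{da} = \int_{-\infty}^{\infty} - 4 t^{2} e^{- a t^{2}} \, dt = - \frac{2 \sqrt{\pi}}{a^{\frac{3}{2}}}.$$

Repeating $4$ times in total — each differentiation brings down another $(-t^2)$ — gives
$$\frac{d^{4}J}{da^{4}} = \int_{-\infty}^{\infty} 4 t^{8} e^{- a t^{2}} \, dt = \frac{105 \sqrt{\pi}}{4 a^{\frac{9}{2}}},$$
and the integrand here is exactly the target integrand, so $I = \frac{105 \sqrt{\pi}}{4 a^{\frac{9}{2}}}$.

Setting $a = \frac{5}{3}$:
$$I = \frac{1701 \sqrt{15} \sqrt{\pi}}{2500}.$$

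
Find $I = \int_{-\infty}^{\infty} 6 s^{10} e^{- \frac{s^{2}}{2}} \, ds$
$5670 \sqrt{2} \sqrt{\pi}$

Consider the simpler parametrised integral
$$J(a) = \int_{-\infty}^{\infty} 6 e^{- a s^{2}} \, ds = \frac{6 \sqrt{\pi}}{\sqrt{a}}.$$

Differentiating under the integral sign brings down a factor of $(-s^2)$:
$$\frac{dJ}{da} = \int_{-\infty}^{\infty} - 6 s^{2} e^{- a s^{2}} \, ds = - \frac{3 \sqrt{\pi}}{a^{\frac{3}{2}}}.$$

Repeating $5$ times in total — each differentiation brings down another $(-s^2)$ — gives
$$\frac{d^{5}J}{da^{5}} = \int_{-\infty}^{\infty} - 6 s^{10} e^{- a s^{2}} \, ds = - \frac{2835 \sqrt{\pi}}{16 a^{\frac{11}{2}}},$$
and the integrand here is $(-1)^{5}$ times the target integrand, so $I = (-1)^{5}\,\frac{d^{5}J}{da^{5}} = \frac{2835 \sqrt{\pi}}{16 a^{\frac{11}{2}}}$.

Setting $a = \frac{1}{2}$:
$$I = 5670 \sqrt{2} \sqrt{\pi}.$$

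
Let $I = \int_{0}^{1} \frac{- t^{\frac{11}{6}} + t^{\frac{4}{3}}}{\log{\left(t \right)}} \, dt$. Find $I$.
$\log{\left(\frac{14}{17} \right)}$

Consider the one-parameter family: let $I(a) = \int_{0}^{1} \frac{- t^{\frac{11}{6}} + t^{a}}{\log{\left(t \right)}} \, dt$.

Since $\dfrac{\partial}{\partial a}\,t^{a} = t^{a} \ln t$, the $\ln t$ in the denominator cancels and
$$\frac{dI}{da} = \int_{0}^{1} t^{a} \, dt = \left[\frac{t^{a+1}}{a+1}\right]_0^1 = \frac{1}{a + 1}.$$

Integrating with respect to $a$ gives $I(a) = \log{\left(\frac{6 a}{17} + \frac{6}{17} \right)} + C$.

At $a = \frac{11}{6}$ the integrand is identically $0$, so $I(\frac{11}{6}) = 0$. The closed form gives $0$, hence $C = 0$.

Setting $a = \frac{4}{3}$:
$$I = \log{\left(\frac{14}{17} \right)}.$$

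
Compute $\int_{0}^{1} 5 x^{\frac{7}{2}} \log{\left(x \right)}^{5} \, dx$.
$- \frac{12800}{177147}$

Begin with the known integral
$$J(a) = \int_{0}^{1} 5 x^{a} \, dx = \frac{5}{a + 1}.$$

Differentiating under the integral sign brings down a factor of $\ln x$:
$$\frac{dJ}{da} = \int_{0}^{1} 5 x^{a} \log{\left(x \right)} \, dx = - \frac{5}{\left(a + 1\right)^{2}}.$$

Repeating $5$ times in total — each differentiation brings down another $\ln x$ — gives
$$\frac{d^{5}J}{da^{5}} = \int_{0}^{1} 5 x^{a} \log{\left(x \right)}^{5} \, dx = - \frac{600}{\left(a + 1\right)^{6}},$$
and the integrand here is exactly the target integrand, so $I = - \frac{600}{\left(a + 1\right)^{6}}$.

Setting $a = \frac{7}{2}$:
$$I = - \frac{12800}{177147}.$$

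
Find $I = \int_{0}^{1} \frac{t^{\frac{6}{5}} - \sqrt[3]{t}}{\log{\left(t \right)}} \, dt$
$- \log{\left(20 \right)} + \log{\left(33 \right)}$

Consider the one-parameter family: let $I(a) = \int_{0}^{1} \frac{t^{\frac{6}{5}} - t^{a}}{\log{\left(t \right)}} \, dt$.

Since $\dfrac{\partial}{\partial a}\,t^{a} = t^{a} \ln t$, the $\ln t$ in the denominator cancels and
$$\frac{dI}{da} = \int_{0}^{1} -1 t^{a} \, dt = -1 \left[\frac{t^{a+1}}{a+1}\right]_0^1 = - \frac{1}{a + 1}.$$

Integrating with respect to $a$ gives $I(a) = - \log{\left(\frac{5 a}{11} + \frac{5}{11} \right)} + C$.

At $a = \frac{6}{5}$ the integrand is identically $0$, so $I(\frac{6}{5}) = 0$. The closed form gives $0$, hence $C = 0$.

Setting $a = \frac{1}{3}$:
$$I = - \log{\left(20 \right)} + \log{\left(33 \right)}.$$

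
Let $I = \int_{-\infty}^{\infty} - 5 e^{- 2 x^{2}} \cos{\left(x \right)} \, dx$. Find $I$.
$- \frac{5 \sqrt{2} \sqrt{\pi}}{2 e^{\frac{1}{8}}}$

Treat the cosine frequency as a parameter and define $I(b) = \int_{-\infty}^{\infty} - 5 e^{- 2 x^{2}} \cos{\left(b x \right)} \, dx$.

Differentiating under the integral sign,
$$I'(b) = \int_{-\infty}^{\infty} 5 x e^{- 2 x^{2}} \sin{\left(b x \right)} \, dx.$$

Integrate $\int_{-\infty}^{\infty} x \sin(b x)\, e^{- 2 x^{2}}\, dx$ by parts with $u = \sin(b x)$ and $dv = x\, e^{- 2 x^{2}}\, dx$, giving $v = - \frac{e^{- 2 x^{2}}}{4}$. The boundary term vanishes and
$$\int_{-\infty}^{\infty} x \sin(b x)\, e^{- 2 x^{2}}\, dx = \frac{b}{4} \int_{-\infty}^{\infty} \cos(b x)\, e^{- 2 x^{2}}\, dx,$$
so $I'(b) = - \frac{b}{4}\, I(b)$.

This is a separable first-order ODE; solving with the initial condition $I(0) = \int_{-\infty}^{\infty} - 5 e^{- 2 x^{2}}\,dx = - \frac{5 \sqrt{2} \sqrt{\pi}}{2}$ gives
$$I(b) = - \frac{5 \sqrt{2} \sqrt{\pi} e^{- \frac{b^{2}}{8}}}{2}.$$

Setting $b = 1$:
$$I = - \frac{5 \sqrt{2} \sqrt{\pi}}{2 e^{\frac{1}{8}}}.$$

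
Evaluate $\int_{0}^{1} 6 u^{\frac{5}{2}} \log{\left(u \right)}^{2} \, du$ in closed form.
$\frac{96}{343}$

Begin with the known integral
$$J(a) = \int_{0}^{1} 6 u^{a} \, du = \frac{6}{a + 1}.$$

Differentiating under the integral sign brings down a factor of $\ln u$:
$$\frac{dJ}{da} = \int_{0}^{1} 6 u^{a} \log{\left(u \right)} \, du = - \frac{6}{\left(a + 1\right)^{2}}.$$

Repeating twice in total — each differentiation brings down another $\ln u$ — gives
$$\frac{d^{2}J}{da^{2}} = \int_{0}^{1} 6 u^{a} \log{\left(u \right)}^{2} \, du = \frac{12}{\left(a + 1\right)^{3}},$$
and the integrand here is exactly the target integrand, so $I = \frac{12}{\left(a + 1\right)^{3}}$.

Setting $a = \frac{5}{2}$:
$$I = \frac{96}{343}.$$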